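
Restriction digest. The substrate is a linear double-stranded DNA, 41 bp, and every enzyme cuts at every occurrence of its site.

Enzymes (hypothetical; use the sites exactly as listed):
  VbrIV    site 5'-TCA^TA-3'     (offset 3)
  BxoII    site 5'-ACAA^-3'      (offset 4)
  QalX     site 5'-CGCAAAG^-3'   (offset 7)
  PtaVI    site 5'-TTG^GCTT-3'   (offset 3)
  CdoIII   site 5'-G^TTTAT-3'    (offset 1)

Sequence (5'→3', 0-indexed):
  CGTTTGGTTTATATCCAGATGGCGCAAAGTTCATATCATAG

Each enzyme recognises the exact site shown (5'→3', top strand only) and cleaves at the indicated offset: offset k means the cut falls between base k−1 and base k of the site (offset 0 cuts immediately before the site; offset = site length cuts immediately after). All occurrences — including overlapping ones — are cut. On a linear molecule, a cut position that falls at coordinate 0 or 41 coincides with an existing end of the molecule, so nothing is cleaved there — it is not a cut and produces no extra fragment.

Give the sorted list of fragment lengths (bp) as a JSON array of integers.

[3,4,5,7,22]

Scan for sites:
  VbrIV TCATA/3: at [30, 35] ⇒ [33, 38]
  BxoII (ACAA, off=4): no sites
  QalX CGCAAAG/7: at [22] ⇒ [29]
  PtaVI (TTGGCTT, off=3): no sites
  CdoIII GTTTAT/1: at [6] ⇒ [7]

All cut coordinates (distinct, sorted): [7, 29, 33, 38]

Fragment lengths:
  [0,7): 7 bp
  [7,29): 22 bp
  [29,33): 4 bp
  [33,38): 5 bp
  [38,41): 3 bp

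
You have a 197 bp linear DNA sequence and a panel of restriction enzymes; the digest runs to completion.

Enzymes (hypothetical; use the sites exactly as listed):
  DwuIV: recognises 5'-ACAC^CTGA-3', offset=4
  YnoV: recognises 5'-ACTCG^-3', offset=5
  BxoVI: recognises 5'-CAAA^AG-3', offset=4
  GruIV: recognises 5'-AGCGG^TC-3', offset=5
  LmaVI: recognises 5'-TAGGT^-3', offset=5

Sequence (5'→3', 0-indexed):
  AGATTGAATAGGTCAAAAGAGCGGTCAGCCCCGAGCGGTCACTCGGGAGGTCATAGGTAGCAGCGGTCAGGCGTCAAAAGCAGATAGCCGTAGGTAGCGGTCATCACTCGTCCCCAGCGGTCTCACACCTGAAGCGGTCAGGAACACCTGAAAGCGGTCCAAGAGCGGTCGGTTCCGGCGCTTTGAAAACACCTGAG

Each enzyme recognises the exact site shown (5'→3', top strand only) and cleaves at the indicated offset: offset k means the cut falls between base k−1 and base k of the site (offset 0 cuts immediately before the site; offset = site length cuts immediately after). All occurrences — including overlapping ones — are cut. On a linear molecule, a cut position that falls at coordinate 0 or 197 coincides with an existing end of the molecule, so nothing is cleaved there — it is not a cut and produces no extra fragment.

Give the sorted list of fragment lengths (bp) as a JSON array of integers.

[4,5,5,7,7,8,8,9,10,10,10,10,11,12,13,13,14,17,24]

Scan for sites:
  DwuIV (ACACCTGA, off=4): starts [124, 143, 188] → cuts [128, 147, 192]
  YnoV (ACTCG, off=5): starts [40, 105] → cuts [45, 110]
  BxoVI (CAAAAG, off=4): starts [13, 74] → cuts [17, 78]
  GruIV (AGCGGTC, off=5): starts [19, 33, 61, 95, 115, 132, 152, 163] → cuts [24, 38, 66, 100, 120, 137, 157, 168]
  LmaVI (TAGGT, off=5): starts [8, 53, 90] → cuts [13, 58, 95]

All cut coordinates (distinct, sorted): [13, 17, 24, 38, 45, 58, 66, 78, 95, 100, 110, 120, 128, 137, 147, 157, 168, 192]

Fragments:
  [0,13): 13 bp
  [13,17): 4 bp
  [17,24): 7 bp
  [24,38): 14 bp
  [38,45): 7 bp
  [45,58): 13 bp
  [58,66): 8 bp
  [66,78): 12 bp
  [78,95): 17 bp
  [95,100): 5 bp
  [100,110): 10 bp
  [110,120): 10 bp
  [120,128): 8 bp
  [128,137): 9 bp
  [137,147): 10 bp
  [147,157): 10 bp
  [157,168): 11 bp
  [168,192): 24 bp
  [192,197): 5 bp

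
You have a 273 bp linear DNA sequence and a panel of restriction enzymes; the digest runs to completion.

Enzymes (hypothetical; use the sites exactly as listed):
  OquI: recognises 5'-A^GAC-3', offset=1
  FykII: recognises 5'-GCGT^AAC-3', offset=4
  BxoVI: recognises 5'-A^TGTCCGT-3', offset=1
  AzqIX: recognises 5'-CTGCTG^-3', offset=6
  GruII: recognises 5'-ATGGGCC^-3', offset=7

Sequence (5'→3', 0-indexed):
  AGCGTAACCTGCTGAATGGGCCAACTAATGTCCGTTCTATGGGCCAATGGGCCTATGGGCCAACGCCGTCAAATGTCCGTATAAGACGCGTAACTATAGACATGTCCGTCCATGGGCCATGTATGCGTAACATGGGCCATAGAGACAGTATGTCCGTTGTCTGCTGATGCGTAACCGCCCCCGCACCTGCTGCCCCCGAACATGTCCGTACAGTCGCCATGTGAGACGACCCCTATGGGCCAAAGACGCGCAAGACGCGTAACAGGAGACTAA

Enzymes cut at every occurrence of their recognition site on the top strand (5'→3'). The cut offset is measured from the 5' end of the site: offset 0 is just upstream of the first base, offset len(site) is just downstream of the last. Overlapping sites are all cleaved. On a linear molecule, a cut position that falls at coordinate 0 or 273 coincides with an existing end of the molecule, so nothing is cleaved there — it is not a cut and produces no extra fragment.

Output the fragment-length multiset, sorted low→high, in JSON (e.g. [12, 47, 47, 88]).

Scan for sites:
  OquI AGAC/1: at [83, 97, 142, 223, 243, 252, 266] ⇒ [84, 98, 143, 224, 244, 253, 267]
  FykII GCGTAAC/4: at [1, 87, 124, 168, 256] ⇒ [5, 91, 128, 172, 260]
  BxoVI ATGTCCGT/1: at [27, 72, 101, 149, 201] ⇒ [28, 73, 102, 150, 202]
  AzqIX CTGCTG/6: at [8, 160, 186] ⇒ [14, 166, 192]
  GruII ATGGGCC/7: at [15, 38, 46, 54, 111, 131, 234] ⇒ [22, 45, 53, 61, 118, 138, 241]

All cut coordinates (distinct, sorted): [5, 14, 22, 28, 45, 53, 61, 73, 84, 91, 98, 102, 118, 128, 138, 143, 150, 166, 172, 192, 202, 224, 241, 244, 253, 260, 267]

Fragments:
  [0,5): 5 bp
  [5,14): 9 bp
  [14,22): 8 bp
  [22,28): 6 bp
  [28,45): 17 bp
  [45,53): 8 bp
  [53,61): 8 bp
  [61,73): 12 bp
  [73,84): 11 bp
  [84,91): 7 bp
  [91,98): 7 bp
  [98,102): 4 bp
  [102,118): 16 bp
  [118,128): 10 bp
  [128,138): 10 bp
  [138,143): 5 bp
  [143,150): 7 bp
  [150,166): 16 bp
  [166,172): 6 bp
  [172,192): 20 bp
  [192,202): 10 bp
  [202,224): 22 bp
  [224,241): 17 bp
  [241,244): 3 bp
  [244,253): 9 bp
  [253,260): 7 bp
  [260,267): 7 bp
  [267,273): 6 bp

[3,4,5,5,6,6,6,7,7,7,7,7,8,8,8,9,9,10,10,10,11,12,16,16,17,17,20,22]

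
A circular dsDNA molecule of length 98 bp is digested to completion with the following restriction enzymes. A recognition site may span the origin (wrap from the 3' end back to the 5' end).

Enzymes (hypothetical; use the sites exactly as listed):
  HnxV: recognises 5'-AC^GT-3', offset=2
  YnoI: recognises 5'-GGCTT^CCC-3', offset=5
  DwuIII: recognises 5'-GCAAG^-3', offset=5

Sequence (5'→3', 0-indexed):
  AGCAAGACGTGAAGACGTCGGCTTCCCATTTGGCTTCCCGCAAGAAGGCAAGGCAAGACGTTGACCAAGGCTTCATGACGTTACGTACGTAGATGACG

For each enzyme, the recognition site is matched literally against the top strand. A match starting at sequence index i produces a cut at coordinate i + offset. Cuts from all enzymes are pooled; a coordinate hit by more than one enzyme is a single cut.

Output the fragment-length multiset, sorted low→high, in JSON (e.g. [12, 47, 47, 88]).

Site scan:
  HnxV (ACGT, off=2): starts [6, 14, 57, 77, 82, 86] → cuts [8, 16, 59, 79, 84, 88]
  YnoI (GGCTTCCC, off=5): starts [19, 31] → cuts [24, 36]
  DwuIII (GCAAG, off=5): starts [1, 39, 47, 52] → cuts [6, 44, 52, 57]

All cut coordinates (distinct, sorted): [6, 8, 16, 24, 36, 44, 52, 57, 59, 79, 84, 88]

Fragments:
  6→8: 2 bp
  8→16: 8 bp
  16→24: 8 bp
  24→36: 12 bp
  36→44: 8 bp
  44→52: 8 bp
  52→57: 5 bp
  57→59: 2 bp
  59→79: 20 bp
  79→84: 5 bp
  84→88: 4 bp
  88→6 (wrap): 98-88+6 = 16 bp

[2,2,4,5,5,8,8,8,8,12,16,20]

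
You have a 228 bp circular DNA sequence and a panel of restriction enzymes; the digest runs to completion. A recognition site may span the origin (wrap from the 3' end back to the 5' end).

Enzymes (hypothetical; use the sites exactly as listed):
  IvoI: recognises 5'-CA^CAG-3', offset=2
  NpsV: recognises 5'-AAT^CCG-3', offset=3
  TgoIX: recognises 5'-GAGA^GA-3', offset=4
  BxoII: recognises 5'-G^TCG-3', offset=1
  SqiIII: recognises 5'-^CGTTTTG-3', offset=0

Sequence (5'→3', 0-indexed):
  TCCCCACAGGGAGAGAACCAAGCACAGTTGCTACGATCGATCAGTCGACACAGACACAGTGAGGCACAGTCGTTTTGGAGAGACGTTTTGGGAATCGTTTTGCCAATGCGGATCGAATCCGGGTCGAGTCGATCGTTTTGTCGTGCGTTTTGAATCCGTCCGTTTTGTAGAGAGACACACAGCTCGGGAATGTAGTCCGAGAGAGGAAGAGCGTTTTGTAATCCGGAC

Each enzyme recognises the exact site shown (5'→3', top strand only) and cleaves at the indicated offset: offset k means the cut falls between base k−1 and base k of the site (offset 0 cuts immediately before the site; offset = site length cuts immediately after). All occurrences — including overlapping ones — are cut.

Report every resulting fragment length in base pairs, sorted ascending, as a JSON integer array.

[1,2,3,5,5,5,5,5,6,6,6,7,8,9,10,10,10,11,11,12,12,13,20,23,23]

Site scan:
  IvoI CACAG/2: at [4, 22, 48, 54, 64, 177] ⇒ [6, 24, 50, 56, 66, 179]
  NpsV AATCCG/3: at [115, 152, 219] ⇒ [118, 155, 222]
  TgoIX GAGAGA/4: at [10, 77, 169, 198] ⇒ [14, 81, 173, 202]
  BxoII GTCG/1: at [43, 68, 122, 127, 139] ⇒ [44, 69, 123, 128, 140]
  SqiIII CGTTTTG/0: at [70, 83, 95, 133, 145, 160, 211] ⇒ [70, 83, 95, 133, 145, 160, 211]

Pooled cuts: [6, 14, 24, 44, 50, 56, 66, 69, 70, 81, 83, 95, 118, 123, 128, 133, 140, 145, 155, 160, 173, 179, 202, 211, 222]

Fragment lengths:
  6→14: 8 bp
  14→24: 10 bp
  24→44: 20 bp
  44→50: 6 bp
  50→56: 6 bp
  56→66: 10 bp
  66→69: 3 bp
  69→70: 1 bp
  70→81: 11 bp
  81→83: 2 bp
  83→95: 12 bp
  95→118: 23 bp
  118→123: 5 bp
  123→128: 5 bp
  128→133: 5 bp
  133→140: 7 bp
  140→145: 5 bp
  145→155: 10 bp
  155→160: 5 bp
  160→173: 13 bp
  173→179: 6 bp
  179→202: 23 bp
  202→211: 9 bp
  211→222: 11 bp
  222→6 (wrap): 228-222+6 = 12 bp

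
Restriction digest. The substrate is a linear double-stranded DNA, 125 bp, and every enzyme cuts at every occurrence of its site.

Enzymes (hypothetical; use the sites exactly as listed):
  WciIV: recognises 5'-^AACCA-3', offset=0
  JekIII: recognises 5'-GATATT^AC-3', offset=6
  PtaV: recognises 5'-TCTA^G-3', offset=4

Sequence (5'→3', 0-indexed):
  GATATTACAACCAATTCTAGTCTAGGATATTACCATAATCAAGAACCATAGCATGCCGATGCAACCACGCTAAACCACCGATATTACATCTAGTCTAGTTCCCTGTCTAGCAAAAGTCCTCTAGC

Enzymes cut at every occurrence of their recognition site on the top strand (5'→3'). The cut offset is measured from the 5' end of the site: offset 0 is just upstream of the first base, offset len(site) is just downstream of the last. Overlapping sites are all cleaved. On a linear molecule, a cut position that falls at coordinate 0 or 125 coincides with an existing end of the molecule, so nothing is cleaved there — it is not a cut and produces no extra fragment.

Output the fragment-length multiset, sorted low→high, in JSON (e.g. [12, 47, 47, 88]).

Scan for sites:
  WciIV AACCA/0: at [8, 43, 62, 72] ⇒ [8, 43, 62, 72]
  JekIII GATATTAC/6: at [0, 25, 79] ⇒ [6, 31, 85]
  PtaV TCTAG/4: at [15, 20, 88, 93, 105, 119] ⇒ [19, 24, 92, 97, 109, 123]

Pooled cuts: [6, 8, 19, 24, 31, 43, 62, 72, 85, 92, 97, 109, 123]

Fragment lengths:
  [0,6): 6 bp
  [6,8): 2 bp
  [8,19): 11 bp
  [19,24): 5 bp
  [24,31): 7 bp
  [31,43): 12 bp
  [43,62): 19 bp
  [62,72): 10 bp
  [72,85): 13 bp
  [85,92): 7 bp
  [92,97): 5 bp
  [97,109): 12 bp
  [109,123): 14 bp
  [123,125): 2 bp

[2,2,5,5,6,7,7,10,11,12,12,13,14,19]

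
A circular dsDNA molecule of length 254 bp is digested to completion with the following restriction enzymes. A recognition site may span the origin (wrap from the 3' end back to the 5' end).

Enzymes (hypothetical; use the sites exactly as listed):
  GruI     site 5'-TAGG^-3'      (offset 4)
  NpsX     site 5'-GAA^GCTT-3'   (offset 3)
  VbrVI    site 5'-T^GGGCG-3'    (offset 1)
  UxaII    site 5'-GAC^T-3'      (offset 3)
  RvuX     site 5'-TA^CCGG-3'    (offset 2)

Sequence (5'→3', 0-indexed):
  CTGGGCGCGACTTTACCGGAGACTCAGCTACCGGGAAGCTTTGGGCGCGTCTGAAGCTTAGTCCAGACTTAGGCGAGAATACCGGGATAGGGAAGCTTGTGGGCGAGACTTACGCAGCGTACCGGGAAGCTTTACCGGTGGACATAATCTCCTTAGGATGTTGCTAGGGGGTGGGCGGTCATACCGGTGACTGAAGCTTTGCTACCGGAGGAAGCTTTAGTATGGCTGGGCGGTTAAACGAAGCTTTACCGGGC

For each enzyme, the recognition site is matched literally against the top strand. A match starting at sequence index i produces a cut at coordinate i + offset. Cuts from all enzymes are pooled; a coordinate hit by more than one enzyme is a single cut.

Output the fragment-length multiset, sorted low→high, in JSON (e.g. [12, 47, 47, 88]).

[3,4,4,4,5,5,6,6,6,7,7,7,8,8,8,8,9,9,9,9,10,11,11,12,13,13,14,15,23]

Per-enzyme occurrences:
  GruI TAGG/4: at [69, 87, 153, 164] ⇒ [73, 91, 157, 168]
  NpsX GAAGCTT/3: at [34, 52, 91, 125, 192, 210, 239] ⇒ [37, 55, 94, 128, 195, 213, 242]
  VbrVI TGGGCG/1: at [1, 41, 99, 171, 226] ⇒ [2, 42, 100, 172, 227]
  UxaII GACT/3: at [8, 20, 65, 106, 188] ⇒ [11, 23, 68, 109, 191]
  RvuX TACCGG/2: at [13, 28, 79, 119, 132, 181, 202, 246] ⇒ [15, 30, 81, 121, 134, 183, 204, 248]

Pooled cuts: [2, 11, 15, 23, 30, 37, 42, 55, 68, 73, 81, 91, 94, 100, 109, 121, 128, 134, 157, 168, 172, 183, 191, 195, 204, 213, 227, 242, 248]

Fragments:
  2→11: 9 bp
  11→15: 4 bp
  15→23: 8 bp
  23→30: 7 bp
  30→37: 7 bp
  37→42: 5 bp
  42→55: 13 bp
  55→68: 13 bp
  68→73: 5 bp
  73→81: 8 bp
  81→91: 10 bp
  91→94: 3 bp
  94→100: 6 bp
  100→109: 9 bp
  109→121: 12 bp
  121→128: 7 bp
  128→134: 6 bp
  134→157: 23 bp
  157→168: 11 bp
  168→172: 4 bp
  172→183: 11 bp
  183→191: 8 bp
  191→195: 4 bp
  195→204: 9 bp
  204→213: 9 bp
  213→227: 14 bp
  227→242: 15 bp
  242→248: 6 bp
  248→2 (wrap): 254-248+2 = 8 bp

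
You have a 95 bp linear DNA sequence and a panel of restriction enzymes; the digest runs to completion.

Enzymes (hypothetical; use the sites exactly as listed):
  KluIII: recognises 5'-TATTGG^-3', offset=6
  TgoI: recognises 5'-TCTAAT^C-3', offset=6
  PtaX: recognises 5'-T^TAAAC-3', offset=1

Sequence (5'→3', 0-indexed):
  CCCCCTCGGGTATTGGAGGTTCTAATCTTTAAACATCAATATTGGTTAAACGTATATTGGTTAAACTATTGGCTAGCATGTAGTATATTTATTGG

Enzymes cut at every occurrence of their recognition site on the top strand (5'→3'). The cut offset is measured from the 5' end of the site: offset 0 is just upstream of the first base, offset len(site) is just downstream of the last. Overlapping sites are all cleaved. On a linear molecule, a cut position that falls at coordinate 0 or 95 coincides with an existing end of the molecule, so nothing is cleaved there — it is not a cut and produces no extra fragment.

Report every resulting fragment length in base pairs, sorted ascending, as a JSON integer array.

[1,1,3,10,11,14,16,16,23]

Scan for sites:
  KluIII TATTGG/6: at [10, 39, 54, 66, 89] ⇒ [16, 45, 60, 72] (position 95 is a terminus of the linear molecule — no cut)
  TgoI TCTAATC/6: at [20] ⇒ [26]
  PtaX TTAAAC/1: at [28, 45, 60] ⇒ [29, 46, 61]

Pooled cuts: [16, 26, 29, 45, 46, 60, 61, 72]

Fragments:
  [0,16): 16 bp
  [16,26): 10 bp
  [26,29): 3 bp
  [29,45): 16 bp
  [45,46): 1 bp
  [46,60): 14 bp
  [60,61): 1 bp
  [61,72): 11 bp
  [72,95): 23 bp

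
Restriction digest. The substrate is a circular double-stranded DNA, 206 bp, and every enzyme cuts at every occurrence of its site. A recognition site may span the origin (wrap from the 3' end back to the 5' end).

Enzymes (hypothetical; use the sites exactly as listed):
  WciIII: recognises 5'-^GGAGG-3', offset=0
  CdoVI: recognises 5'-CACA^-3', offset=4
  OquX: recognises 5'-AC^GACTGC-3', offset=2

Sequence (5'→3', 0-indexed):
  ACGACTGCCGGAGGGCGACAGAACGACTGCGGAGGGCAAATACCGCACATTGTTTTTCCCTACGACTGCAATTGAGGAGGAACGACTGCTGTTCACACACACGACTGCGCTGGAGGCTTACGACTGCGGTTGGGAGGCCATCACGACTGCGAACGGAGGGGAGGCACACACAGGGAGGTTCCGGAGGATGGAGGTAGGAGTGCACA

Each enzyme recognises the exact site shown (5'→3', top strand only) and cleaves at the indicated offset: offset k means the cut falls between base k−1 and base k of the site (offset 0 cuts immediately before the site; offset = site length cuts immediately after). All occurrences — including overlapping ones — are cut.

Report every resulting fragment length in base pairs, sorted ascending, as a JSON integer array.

[1,1,2,2,2,2,2,5,6,7,7,8,9,9,9,10,10,11,12,12,14,14,15,17,19]

Scan for sites:
  WciIII (GGAGG, off=0): starts [9, 30, 75, 111, 132, 154, 159, 173, 182, 189] → cuts [9, 30, 75, 111, 132, 154, 159, 173, 182, 189]
  CdoVI (CACA, off=4): starts [45, 93, 95, 97, 164, 166, 168, 202] → cuts [0, 49, 97, 99, 101, 168, 170, 172]
  OquX (ACGACTGC, off=2): starts [0, 22, 61, 81, 100, 119, 142] → cuts [2, 24, 63, 83, 102, 121, 144]

All cut coordinates (distinct, sorted): [0, 2, 9, 24, 30, 49, 63, 75, 83, 97, 99, 101, 102, 111, 121, 132, 144, 154, 159, 168, 170, 172, 173, 182, 189]

Fragment lengths:
  0→2: 2 bp
  2→9: 7 bp
  9→24: 15 bp
  24→30: 6 bp
  30→49: 19 bp
  49→63: 14 bp
  63→75: 12 bp
  75→83: 8 bp
  83→97: 14 bp
  97→99: 2 bp
  99→101: 2 bp
  101→102: 1 bp
  102→111: 9 bp
  111→121: 10 bp
  121→132: 11 bp
  132→144: 12 bp
  144→154: 10 bp
  154→159: 5 bp
  159→168: 9 bp
  168→170: 2 bp
  170→172: 2 bp
  172→173: 1 bp
  173→182: 9 bp
  182→189: 7 bp
  189→0 (wrap): 206-189+0 = 17 bp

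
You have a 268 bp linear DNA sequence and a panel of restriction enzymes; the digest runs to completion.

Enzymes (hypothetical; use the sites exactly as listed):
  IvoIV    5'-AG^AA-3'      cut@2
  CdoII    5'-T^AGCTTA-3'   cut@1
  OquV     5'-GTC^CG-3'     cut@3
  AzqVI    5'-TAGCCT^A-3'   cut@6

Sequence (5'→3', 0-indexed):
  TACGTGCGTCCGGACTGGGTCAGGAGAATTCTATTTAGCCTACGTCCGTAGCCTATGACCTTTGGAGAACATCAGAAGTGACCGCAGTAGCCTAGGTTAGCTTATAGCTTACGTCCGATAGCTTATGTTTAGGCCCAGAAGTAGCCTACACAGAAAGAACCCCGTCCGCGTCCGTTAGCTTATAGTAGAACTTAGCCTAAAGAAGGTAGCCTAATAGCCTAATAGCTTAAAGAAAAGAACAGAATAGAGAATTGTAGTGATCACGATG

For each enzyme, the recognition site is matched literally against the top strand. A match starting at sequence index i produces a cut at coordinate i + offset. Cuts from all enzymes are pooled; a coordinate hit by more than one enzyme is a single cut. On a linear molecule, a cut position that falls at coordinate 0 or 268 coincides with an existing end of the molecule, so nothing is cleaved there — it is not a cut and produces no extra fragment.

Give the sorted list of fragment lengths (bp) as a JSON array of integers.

[3,4,4,4,4,5,5,5,5,6,6,7,7,8,8,8,9,9,9,10,10,10,10,12,13,15,16,18,19,19]

Scan for sites:
  IvoIV AGAA/2: at [24, 65, 73, 136, 151, 155, 186, 200, 230, 235, 240, 247] ⇒ [26, 67, 75, 138, 153, 157, 188, 202, 232, 237, 242, 249]
  CdoII TAGCTTA/1: at [97, 104, 118, 175, 222] ⇒ [98, 105, 119, 176, 223]
  OquV GTCCG/3: at [7, 43, 112, 163, 169] ⇒ [10, 46, 115, 166, 172]
  AzqVI TAGCCTA/6: at [35, 48, 87, 141, 192, 206, 214] ⇒ [41, 54, 93, 147, 198, 212, 220]

All cut coordinates (distinct, sorted): [10, 26, 41, 46, 54, 67, 75, 93, 98, 105, 115, 119, 138, 147, 153, 157, 166, 172, 176, 188, 198, 202, 212, 220, 223, 232, 237, 242, 249]

Fragment lengths:
  [0,10): 10 bp
  [10,26): 16 bp
  [26,41): 15 bp
  [41,46): 5 bp
  [46,54): 8 bp
  [54,67): 13 bp
  [67,75): 8 bp
  [75,93): 18 bp
  [93,98): 5 bp
  [98,105): 7 bp
  [105,115): 10 bp
  [115,119): 4 bp
  [119,138): 19 bp
  [138,147): 9 bp
  [147,153): 6 bp
  [153,157): 4 bp
  [157,166): 9 bp
  [166,172): 6 bp
  [172,176): 4 bp
  [176,188): 12 bp
  [188,198): 10 bp
  [198,202): 4 bp
  [202,212): 10 bp
  [212,220): 8 bp
  [220,223): 3 bp
  [223,232): 9 bp
  [232,237): 5 bp
  [237,242): 5 bp
  [242,249): 7 bp
  [249,268): 19 bp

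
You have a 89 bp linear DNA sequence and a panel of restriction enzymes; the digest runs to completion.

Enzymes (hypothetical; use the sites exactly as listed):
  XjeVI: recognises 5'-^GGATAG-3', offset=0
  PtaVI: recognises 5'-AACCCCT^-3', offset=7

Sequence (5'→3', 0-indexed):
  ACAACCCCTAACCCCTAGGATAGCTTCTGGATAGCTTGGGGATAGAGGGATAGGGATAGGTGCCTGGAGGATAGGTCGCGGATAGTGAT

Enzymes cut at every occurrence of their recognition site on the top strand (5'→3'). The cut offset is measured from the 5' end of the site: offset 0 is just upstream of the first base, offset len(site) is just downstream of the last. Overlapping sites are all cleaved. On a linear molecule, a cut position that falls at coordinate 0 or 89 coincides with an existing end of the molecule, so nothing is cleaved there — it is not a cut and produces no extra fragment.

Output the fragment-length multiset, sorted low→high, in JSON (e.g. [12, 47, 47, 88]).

[1,6,7,8,9,10,11,11,11,15]

Per-enzyme occurrences:
  XjeVI (GGATAG, off=0): starts [17, 28, 39, 47, 53, 68, 79] → cuts [17, 28, 39, 47, 53, 68, 79]
  PtaVI (AACCCCT, off=7): starts [2, 9] → cuts [9, 16]

Pooled cuts: [9, 16, 17, 28, 39, 47, 53, 68, 79]

Fragments:
  [0,9): 9 bp
  [9,16): 7 bp
  [16,17): 1 bp
  [17,28): 11 bp
  [28,39): 11 bp
  [39,47): 8 bp
  [47,53): 6 bp
  [53,68): 15 bp
  [68,79): 11 bp
  [79,89): 10 bp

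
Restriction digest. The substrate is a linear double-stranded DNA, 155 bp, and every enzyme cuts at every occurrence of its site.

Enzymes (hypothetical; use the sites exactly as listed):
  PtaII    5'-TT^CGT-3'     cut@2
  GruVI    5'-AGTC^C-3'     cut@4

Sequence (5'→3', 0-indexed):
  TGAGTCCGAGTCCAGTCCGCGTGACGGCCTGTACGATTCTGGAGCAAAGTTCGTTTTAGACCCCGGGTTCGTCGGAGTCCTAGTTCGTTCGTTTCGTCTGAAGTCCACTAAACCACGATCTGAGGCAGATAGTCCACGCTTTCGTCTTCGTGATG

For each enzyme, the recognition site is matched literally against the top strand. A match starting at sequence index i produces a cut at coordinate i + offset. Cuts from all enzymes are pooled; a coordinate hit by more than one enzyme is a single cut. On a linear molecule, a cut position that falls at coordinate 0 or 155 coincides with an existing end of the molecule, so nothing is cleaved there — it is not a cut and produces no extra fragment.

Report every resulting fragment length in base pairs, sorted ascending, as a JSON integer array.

[4,5,5,6,6,6,6,7,8,10,11,18,29,34]

Scan for sites:
  PtaII TTCGT/2: at [49, 67, 83, 87, 92, 140, 146] ⇒ [51, 69, 85, 89, 94, 142, 148]
  GruVI AGTCC/4: at [2, 8, 13, 75, 101, 130] ⇒ [6, 12, 17, 79, 105, 134]

Pooled cuts: [6, 12, 17, 51, 69, 79, 85, 89, 94, 105, 134, 142, 148]

Fragment lengths:
  [0,6): 6 bp
  [6,12): 6 bp
  [12,17): 5 bp
  [17,51): 34 bp
  [51,69): 18 bp
  [69,79): 10 bp
  [79,85): 6 bp
  [85,89): 4 bp
  [89,94): 5 bp
  [94,105): 11 bp
  [105,134): 29 bp
  [134,142): 8 bp
  [142,148): 6 bp
  [148,155): 7 bp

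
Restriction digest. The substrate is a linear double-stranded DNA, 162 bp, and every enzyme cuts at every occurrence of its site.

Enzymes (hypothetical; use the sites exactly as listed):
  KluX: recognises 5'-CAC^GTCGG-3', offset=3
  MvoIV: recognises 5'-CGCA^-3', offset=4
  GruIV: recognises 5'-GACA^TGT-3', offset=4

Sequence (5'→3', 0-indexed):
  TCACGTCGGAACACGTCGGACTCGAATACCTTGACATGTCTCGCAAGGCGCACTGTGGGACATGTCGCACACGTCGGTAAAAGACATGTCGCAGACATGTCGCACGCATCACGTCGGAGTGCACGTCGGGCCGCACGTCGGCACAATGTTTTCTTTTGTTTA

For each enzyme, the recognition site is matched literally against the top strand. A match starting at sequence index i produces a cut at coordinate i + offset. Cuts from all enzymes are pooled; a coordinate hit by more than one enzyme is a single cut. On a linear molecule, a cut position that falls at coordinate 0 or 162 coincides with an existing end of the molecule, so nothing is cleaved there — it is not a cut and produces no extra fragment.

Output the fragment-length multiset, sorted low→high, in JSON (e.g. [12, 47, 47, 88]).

Per-enzyme occurrences:
  KluX CACGTCGG/3: at [1, 11, 69, 109, 121, 133] ⇒ [4, 14, 72, 112, 124, 136]
  MvoIV CGCA/4: at [41, 48, 65, 89, 100, 104, 131] ⇒ [45, 52, 69, 93, 104, 108, 135]
  GruIV GACATGT/4: at [32, 58, 82, 93] ⇒ [36, 62, 86, 97]

All cut coordinates (distinct, sorted): [4, 14, 36, 45, 52, 62, 69, 72, 86, 93, 97, 104, 108, 112, 124, 135, 136]

Fragment lengths:
  [0,4): 4 bp
  [4,14): 10 bp
  [14,36): 22 bp
  [36,45): 9 bp
  [45,52): 7 bp
  [52,62): 10 bp
  [62,69): 7 bp
  [69,72): 3 bp
  [72,86): 14 bp
  [86,93): 7 bp
  [93,97): 4 bp
  [97,104): 7 bp
  [104,108): 4 bp
  [108,112): 4 bp
  [112,124): 12 bp
  [124,135): 11 bp
  [135,136): 1 bp
  [136,162): 26 bp

[1,3,4,4,4,4,7,7,7,7,9,10,10,11,12,14,22,26]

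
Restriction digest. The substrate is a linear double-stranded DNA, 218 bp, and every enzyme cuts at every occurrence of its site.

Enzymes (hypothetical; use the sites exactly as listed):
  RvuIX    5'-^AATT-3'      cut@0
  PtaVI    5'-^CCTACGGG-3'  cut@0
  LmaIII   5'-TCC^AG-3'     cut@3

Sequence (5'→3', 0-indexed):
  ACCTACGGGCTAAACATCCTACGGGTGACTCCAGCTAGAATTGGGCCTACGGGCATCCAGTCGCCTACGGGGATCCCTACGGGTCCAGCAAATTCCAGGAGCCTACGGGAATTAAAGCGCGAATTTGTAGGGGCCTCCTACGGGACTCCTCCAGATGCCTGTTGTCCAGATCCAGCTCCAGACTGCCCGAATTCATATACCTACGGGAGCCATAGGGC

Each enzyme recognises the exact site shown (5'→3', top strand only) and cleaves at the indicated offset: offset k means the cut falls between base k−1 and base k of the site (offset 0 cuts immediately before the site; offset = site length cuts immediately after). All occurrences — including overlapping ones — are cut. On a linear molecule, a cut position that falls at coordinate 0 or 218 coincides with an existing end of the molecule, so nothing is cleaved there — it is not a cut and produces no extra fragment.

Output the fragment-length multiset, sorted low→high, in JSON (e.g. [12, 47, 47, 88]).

[1,4,5,5,6,6,6,6,7,8,10,10,11,12,12,13,15,15,15,16,16,19]

Per-enzyme occurrences:
  RvuIX (AATT, off=0): starts [38, 90, 109, 121, 189] → cuts [38, 90, 109, 121, 189]
  PtaVI (CCTACGGG, off=0): starts [1, 17, 45, 63, 75, 101, 136, 199] → cuts [1, 17, 45, 63, 75, 101, 136, 199]
  LmaIII (TCCAG, off=3): starts [29, 55, 83, 93, 149, 164, 170, 176] → cuts [32, 58, 86, 96, 152, 167, 173, 179]

Pooled cuts: [1, 17, 32, 38, 45, 58, 63, 75, 86, 90, 96, 101, 109, 121, 136, 152, 167, 173, 179, 189, 199]

Fragment lengths:
  [0,1): 1 bp
  [1,17): 16 bp
  [17,32): 15 bp
  [32,38): 6 bp
  [38,45): 7 bp
  [45,58): 13 bp
  [58,63): 5 bp
  [63,75): 12 bp
  [75,86): 11 bp
  [86,90): 4 bp
  [90,96): 6 bp
  [96,101): 5 bp
  [101,109): 8 bp
  [109,121): 12 bp
  [121,136): 15 bp
  [136,152): 16 bp
  [152,167): 15 bp
  [167,173): 6 bp
  [173,179): 6 bp
  [179,189): 10 bp
  [189,199): 10 bp
  [199,218): 19 bp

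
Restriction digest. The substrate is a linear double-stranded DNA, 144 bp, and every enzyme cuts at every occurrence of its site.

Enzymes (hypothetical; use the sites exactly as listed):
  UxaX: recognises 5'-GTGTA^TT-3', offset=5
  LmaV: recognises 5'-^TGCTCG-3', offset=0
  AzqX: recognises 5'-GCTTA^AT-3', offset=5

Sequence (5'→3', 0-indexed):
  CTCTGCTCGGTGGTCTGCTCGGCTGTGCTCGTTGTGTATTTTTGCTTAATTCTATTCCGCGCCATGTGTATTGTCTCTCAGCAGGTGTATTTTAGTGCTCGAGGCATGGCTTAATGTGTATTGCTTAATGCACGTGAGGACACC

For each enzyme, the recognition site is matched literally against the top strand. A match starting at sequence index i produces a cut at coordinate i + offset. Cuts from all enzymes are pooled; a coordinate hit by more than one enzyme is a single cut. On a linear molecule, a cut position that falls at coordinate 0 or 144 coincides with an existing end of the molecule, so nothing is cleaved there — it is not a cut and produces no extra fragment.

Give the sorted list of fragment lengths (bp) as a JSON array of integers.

[3,6,7,7,10,10,12,13,17,18,19,22]

Per-enzyme occurrences:
  UxaX (GTGTATT, off=5): starts [33, 65, 84, 115] → cuts [38, 70, 89, 120]
  LmaV (TGCTCG, off=0): starts [3, 15, 25, 95] → cuts [3, 15, 25, 95]
  AzqX (GCTTAAT, off=5): starts [43, 108, 122] → cuts [48, 113, 127]

Pooled cuts: [3, 15, 25, 38, 48, 70, 89, 95, 113, 120, 127]

Fragment lengths:
  [0,3): 3 bp
  [3,15): 12 bp
  [15,25): 10 bp
  [25,38): 13 bp
  [38,48): 10 bp
  [48,70): 22 bp
  [70,89): 19 bp
  [89,95): 6 bp
  [95,113): 18 bp
  [113,120): 7 bp
  [120,127): 7 bp
  [127,144): 17 bp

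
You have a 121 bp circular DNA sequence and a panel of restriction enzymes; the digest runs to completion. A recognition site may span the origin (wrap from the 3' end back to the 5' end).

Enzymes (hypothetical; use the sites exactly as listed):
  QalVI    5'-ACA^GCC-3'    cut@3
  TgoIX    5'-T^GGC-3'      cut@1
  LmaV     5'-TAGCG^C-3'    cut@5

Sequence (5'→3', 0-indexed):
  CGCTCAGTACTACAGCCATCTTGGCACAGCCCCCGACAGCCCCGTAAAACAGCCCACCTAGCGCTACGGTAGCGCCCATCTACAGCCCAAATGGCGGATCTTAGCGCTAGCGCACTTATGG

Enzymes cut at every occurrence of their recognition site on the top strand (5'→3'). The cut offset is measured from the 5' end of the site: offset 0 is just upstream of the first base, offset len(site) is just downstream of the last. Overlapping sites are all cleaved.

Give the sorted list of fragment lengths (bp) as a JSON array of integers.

[6,6,7,8,8,10,10,11,12,13,14,16]

Site scan:
  QalVI (ACAGCC, off=3): starts [11, 25, 35, 48, 81] → cuts [14, 28, 38, 51, 84]
  TgoIX (TGGC, off=1): starts [21, 91, 118] → cuts [22, 92, 119]
  LmaV (TAGCGC, off=5): starts [58, 69, 101, 107] → cuts [63, 74, 106, 112]

All cut coordinates (distinct, sorted): [14, 22, 28, 38, 51, 63, 74, 84, 92, 106, 112, 119]

Fragments:
  14→22: 8 bp
  22→28: 6 bp
  28→38: 10 bp
  38→51: 13 bp
  51→63: 12 bp
  63→74: 11 bp
  74→84: 10 bp
  84→92: 8 bp
  92→106: 14 bp
  106→112: 6 bp
  112→119: 7 bp
  119→14 (wrap): 121-119+14 = 16 bp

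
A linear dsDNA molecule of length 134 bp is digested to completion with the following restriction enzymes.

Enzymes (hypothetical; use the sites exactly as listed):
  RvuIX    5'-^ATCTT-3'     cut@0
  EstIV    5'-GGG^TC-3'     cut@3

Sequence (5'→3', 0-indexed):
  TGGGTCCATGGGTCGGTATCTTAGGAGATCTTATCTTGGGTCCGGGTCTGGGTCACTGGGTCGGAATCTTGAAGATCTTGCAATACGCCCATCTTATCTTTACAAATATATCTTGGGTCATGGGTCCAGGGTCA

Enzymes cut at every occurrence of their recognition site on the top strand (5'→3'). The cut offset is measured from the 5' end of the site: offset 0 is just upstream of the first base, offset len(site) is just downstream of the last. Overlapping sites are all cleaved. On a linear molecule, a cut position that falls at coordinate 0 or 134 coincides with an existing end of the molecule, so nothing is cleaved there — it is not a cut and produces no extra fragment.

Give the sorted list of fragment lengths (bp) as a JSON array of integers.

Site scan:
  RvuIX (ATCTT, off=0): starts [17, 27, 32, 65, 74, 90, 95, 109] → cuts [17, 27, 32, 65, 74, 90, 95, 109]
  EstIV (GGGTC, off=3): starts [1, 9, 37, 43, 49, 57, 114, 121, 128] → cuts [4, 12, 40, 46, 52, 60, 117, 124, 131]

Pooled cuts: [4, 12, 17, 27, 32, 40, 46, 52, 60, 65, 74, 90, 95, 109, 117, 124, 131]

Fragments:
  [0,4): 4 bp
  [4,12): 8 bp
  [12,17): 5 bp
  [17,27): 10 bp
  [27,32): 5 bp
  [32,40): 8 bp
  [40,46): 6 bp
  [46,52): 6 bp
  [52,60): 8 bp
  [60,65): 5 bp
  [65,74): 9 bp
  [74,90): 16 bp
  [90,95): 5 bp
  [95,109): 14 bp
  [109,117): 8 bp
  [117,124): 7 bp
  [124,131): 7 bp
  [131,134): 3 bp

[3,4,5,5,5,5,6,6,7,7,8,8,8,8,9,10,14,16]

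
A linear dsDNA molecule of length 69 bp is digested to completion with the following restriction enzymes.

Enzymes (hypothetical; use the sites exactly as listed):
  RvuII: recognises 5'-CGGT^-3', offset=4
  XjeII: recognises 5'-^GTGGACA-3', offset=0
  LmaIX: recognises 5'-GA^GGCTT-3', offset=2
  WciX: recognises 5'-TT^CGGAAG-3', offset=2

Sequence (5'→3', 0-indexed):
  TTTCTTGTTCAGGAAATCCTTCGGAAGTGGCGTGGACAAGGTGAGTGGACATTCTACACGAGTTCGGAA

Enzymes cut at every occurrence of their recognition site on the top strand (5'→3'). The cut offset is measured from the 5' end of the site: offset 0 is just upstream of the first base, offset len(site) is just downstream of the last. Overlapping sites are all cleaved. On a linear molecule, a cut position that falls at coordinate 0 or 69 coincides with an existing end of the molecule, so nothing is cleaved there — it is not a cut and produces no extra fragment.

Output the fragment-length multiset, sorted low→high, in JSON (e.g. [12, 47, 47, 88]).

[10,13,21,25]

Site scan:
  RvuII (CGGT, off=4): no sites
  XjeII (GTGGACA, off=0): starts [31, 44] → cuts [31, 44]
  LmaIX (GAGGCTT, off=2): no sites
  WciX (TTCGGAAG, off=2): starts [19] → cuts [21]

All cut coordinates (distinct, sorted): [21, 31, 44]

Fragments:
  [0,21): 21 bp
  [21,31): 10 bp
  [31,44): 13 bp
  [44,69): 25 bp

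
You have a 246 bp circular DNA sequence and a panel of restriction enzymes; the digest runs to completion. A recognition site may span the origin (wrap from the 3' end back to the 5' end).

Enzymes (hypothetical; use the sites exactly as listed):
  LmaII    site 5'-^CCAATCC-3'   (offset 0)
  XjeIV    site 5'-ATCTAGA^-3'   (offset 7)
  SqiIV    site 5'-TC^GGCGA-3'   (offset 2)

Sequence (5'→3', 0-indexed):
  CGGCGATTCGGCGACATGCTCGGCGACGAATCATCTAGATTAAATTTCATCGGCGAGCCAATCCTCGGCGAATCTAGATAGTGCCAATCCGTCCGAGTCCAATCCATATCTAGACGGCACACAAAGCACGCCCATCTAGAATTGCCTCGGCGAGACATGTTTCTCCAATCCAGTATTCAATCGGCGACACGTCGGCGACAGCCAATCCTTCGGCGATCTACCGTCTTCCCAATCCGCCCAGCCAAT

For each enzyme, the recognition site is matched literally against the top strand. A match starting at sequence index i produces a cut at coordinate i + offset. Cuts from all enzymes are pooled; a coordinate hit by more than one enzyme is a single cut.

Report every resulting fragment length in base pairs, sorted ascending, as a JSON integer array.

Site scan:
  LmaII CCAATCC/0: at [57, 83, 98, 164, 201, 228] ⇒ [57, 83, 98, 164, 201, 228]
  XjeIV ATCTAGA/7: at [32, 71, 107, 133] ⇒ [39, 78, 114, 140]
  SqiIV TCGGCGA/2: at [7, 19, 49, 64, 146, 180, 191, 209, 245] ⇒ [1, 9, 21, 51, 66, 148, 182, 193, 211]

All cut coordinates (distinct, sorted): [1, 9, 21, 39, 51, 57, 66, 78, 83, 98, 114, 140, 148, 164, 182, 193, 201, 211, 228]

Fragment lengths:
  1→9: 8 bp
  9→21: 12 bp
  21→39: 18 bp
  39→51: 12 bp
  51→57: 6 bp
  57→66: 9 bp
  66→78: 12 bp
  78→83: 5 bp
  83→98: 15 bp
  98→114: 16 bp
  114→140: 26 bp
  140→148: 8 bp
  148→164: 16 bp
  164→182: 18 bp
  182→193: 11 bp
  193→201: 8 bp
  201→211: 10 bp
  211→228: 17 bp
  228→1 (wrap): 246-228+1 = 19 bp

[5,6,8,8,8,9,10,11,12,12,12,15,16,16,17,18,18,19,26]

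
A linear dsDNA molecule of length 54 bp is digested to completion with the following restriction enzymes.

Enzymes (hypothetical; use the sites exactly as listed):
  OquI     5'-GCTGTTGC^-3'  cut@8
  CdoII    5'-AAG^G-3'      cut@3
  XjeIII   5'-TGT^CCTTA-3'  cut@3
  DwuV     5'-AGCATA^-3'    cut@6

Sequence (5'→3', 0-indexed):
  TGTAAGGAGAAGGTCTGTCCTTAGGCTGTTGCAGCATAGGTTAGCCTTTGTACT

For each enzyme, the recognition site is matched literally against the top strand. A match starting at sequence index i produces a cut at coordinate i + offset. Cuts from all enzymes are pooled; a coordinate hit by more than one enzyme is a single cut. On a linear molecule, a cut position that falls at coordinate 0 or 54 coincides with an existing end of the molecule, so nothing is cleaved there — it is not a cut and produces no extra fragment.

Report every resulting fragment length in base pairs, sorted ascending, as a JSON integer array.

Scan for sites:
  OquI GCTGTTGC/8: at [24] ⇒ [32]
  CdoII AAGG/3: at [3, 9] ⇒ [6, 12]
  XjeIII TGTCCTTA/3: at [15] ⇒ [18]
  DwuV AGCATA/6: at [32] ⇒ [38]

Pooled cuts: [6, 12, 18, 32, 38]

Fragment lengths:
  [0,6): 6 bp
  [6,12): 6 bp
  [12,18): 6 bp
  [18,32): 14 bp
  [32,38): 6 bp
  [38,54): 16 bp

[6,6,6,6,14,16]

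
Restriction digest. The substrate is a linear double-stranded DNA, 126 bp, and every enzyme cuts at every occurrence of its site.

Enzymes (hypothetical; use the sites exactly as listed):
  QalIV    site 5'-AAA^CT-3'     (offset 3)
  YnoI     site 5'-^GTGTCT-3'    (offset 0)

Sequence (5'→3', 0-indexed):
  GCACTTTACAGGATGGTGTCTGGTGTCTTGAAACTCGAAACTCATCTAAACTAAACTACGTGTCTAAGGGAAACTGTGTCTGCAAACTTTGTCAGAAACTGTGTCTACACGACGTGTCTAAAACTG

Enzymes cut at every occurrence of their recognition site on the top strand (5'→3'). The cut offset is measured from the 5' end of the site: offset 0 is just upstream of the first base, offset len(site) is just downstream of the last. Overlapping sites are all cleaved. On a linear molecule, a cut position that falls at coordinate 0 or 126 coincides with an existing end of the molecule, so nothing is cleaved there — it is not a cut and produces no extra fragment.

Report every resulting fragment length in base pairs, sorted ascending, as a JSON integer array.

Site scan:
  QalIV (AAACT, off=3): starts [30, 37, 47, 52, 70, 83, 95, 120] → cuts [33, 40, 50, 55, 73, 86, 98, 123]
  YnoI (GTGTCT, off=0): starts [15, 22, 59, 75, 100, 113] → cuts [15, 22, 59, 75, 100, 113]

Pooled cuts: [15, 22, 33, 40, 50, 55, 59, 73, 75, 86, 98, 100, 113, 123]

Fragment lengths:
  [0,15): 15 bp
  [15,22): 7 bp
  [22,33): 11 bp
  [33,40): 7 bp
  [40,50): 10 bp
  [50,55): 5 bp
  [55,59): 4 bp
  [59,73): 14 bp
  [73,75): 2 bp
  [75,86): 11 bp
  [86,98): 12 bp
  [98,100): 2 bp
  [100,113): 13 bp
  [113,123): 10 bp
  [123,126): 3 bp

[2,2,3,4,5,7,7,10,10,11,11,12,13,14,15]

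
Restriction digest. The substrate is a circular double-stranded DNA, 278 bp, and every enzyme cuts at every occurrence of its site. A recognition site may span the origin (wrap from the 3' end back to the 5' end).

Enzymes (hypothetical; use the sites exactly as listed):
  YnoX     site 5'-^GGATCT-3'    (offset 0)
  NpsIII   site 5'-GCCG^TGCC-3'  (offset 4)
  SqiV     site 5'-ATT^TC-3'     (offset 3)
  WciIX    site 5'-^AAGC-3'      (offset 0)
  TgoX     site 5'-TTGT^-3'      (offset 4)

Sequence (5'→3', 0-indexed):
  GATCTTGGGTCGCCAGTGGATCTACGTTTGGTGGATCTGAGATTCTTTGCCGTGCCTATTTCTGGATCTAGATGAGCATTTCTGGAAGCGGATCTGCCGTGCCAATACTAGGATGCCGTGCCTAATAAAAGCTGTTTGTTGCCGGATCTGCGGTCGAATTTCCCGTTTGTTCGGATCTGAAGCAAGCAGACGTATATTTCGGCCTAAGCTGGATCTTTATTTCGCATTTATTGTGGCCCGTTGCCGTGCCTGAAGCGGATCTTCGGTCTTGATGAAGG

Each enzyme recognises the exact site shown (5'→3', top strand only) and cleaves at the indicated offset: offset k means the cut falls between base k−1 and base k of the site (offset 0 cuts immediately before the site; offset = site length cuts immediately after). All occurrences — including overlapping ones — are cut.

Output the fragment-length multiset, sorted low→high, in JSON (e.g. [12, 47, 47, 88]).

Scan for sites:
  YnoX (GGATCT, off=0): starts [17, 32, 63, 89, 143, 172, 210, 256, 277] → cuts [17, 32, 63, 89, 143, 172, 210, 256, 277]
  NpsIII (GCCGTGCC, off=4): starts [48, 95, 114, 242] → cuts [52, 99, 118, 246]
  SqiV (ATTTC, off=3): starts [57, 77, 157, 195, 218] → cuts [60, 80, 160, 198, 221]
  WciIX (AAGC, off=0): starts [85, 128, 179, 183, 205, 252] → cuts [85, 128, 179, 183, 205, 252]
  TgoX (TTGT, off=4): starts [135, 166, 230] → cuts [139, 170, 234]

Pooled cuts: [17, 32, 52, 60, 63, 80, 85, 89, 99, 118, 128, 139, 143, 160, 170, 172, 179, 183, 198, 205, 210, 221, 234, 246, 252, 256, 277]

Fragments:
  17→32: 15 bp
  32→52: 20 bp
  52→60: 8 bp
  60→63: 3 bp
  63→80: 17 bp
  80→85: 5 bp
  85→89: 4 bp
  89→99: 10 bp
  99→118: 19 bp
  118→128: 10 bp
  128→139: 11 bp
  139→143: 4 bp
  143→160: 17 bp
  160→170: 10 bp
  170→172: 2 bp
  172→179: 7 bp
  179→183: 4 bp
  183→198: 15 bp
  198→205: 7 bp
  205→210: 5 bp
  210→221: 11 bp
  221→234: 13 bp
  234→246: 12 bp
  246→252: 6 bp
  252→256: 4 bp
  256→277: 21 bp
  277→17 (wrap): 278-277+17 = 18 bp

[2,3,4,4,4,4,5,5,6,7,7,8,10,10,10,11,11,12,13,15,15,17,17,18,19,20,21]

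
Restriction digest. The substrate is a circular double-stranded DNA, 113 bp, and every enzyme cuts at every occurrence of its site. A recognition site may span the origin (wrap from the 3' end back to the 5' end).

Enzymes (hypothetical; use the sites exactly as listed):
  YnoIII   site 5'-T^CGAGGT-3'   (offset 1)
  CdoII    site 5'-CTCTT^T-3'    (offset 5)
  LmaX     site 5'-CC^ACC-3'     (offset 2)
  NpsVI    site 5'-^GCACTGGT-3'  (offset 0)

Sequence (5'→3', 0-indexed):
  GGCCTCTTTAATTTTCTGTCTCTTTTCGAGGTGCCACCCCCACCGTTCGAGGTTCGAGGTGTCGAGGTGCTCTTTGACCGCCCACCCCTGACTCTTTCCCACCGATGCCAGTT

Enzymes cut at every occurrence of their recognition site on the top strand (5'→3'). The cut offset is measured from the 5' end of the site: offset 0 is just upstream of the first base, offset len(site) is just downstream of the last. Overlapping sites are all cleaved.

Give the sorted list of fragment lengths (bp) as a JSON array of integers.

[2,4,6,6,7,8,9,9,12,13,16,21]

Per-enzyme occurrences:
  YnoIII (TCGAGGT, off=1): starts [25, 46, 53, 61] → cuts [26, 47, 54, 62]
  CdoII (CTCTTT, off=5): starts [3, 19, 69, 91] → cuts [8, 24, 74, 96]
  LmaX (CCACC, off=2): starts [33, 39, 81, 98] → cuts [35, 41, 83, 100]
  NpsVI (GCACTGGT, off=0): no sites

All cut coordinates (distinct, sorted): [8, 24, 26, 35, 41, 47, 54, 62, 74, 83, 96, 100]

Fragments:
  8→24: 16 bp
  24→26: 2 bp
  26→35: 9 bp
  35→41: 6 bp
  41→47: 6 bp
  47→54: 7 bp
  54→62: 8 bp
  62→74: 12 bp
  74→83: 9 bp
  83→96: 13 bp
  96→100: 4 bp
  100→8 (wrap): 113-100+8 = 21 bp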